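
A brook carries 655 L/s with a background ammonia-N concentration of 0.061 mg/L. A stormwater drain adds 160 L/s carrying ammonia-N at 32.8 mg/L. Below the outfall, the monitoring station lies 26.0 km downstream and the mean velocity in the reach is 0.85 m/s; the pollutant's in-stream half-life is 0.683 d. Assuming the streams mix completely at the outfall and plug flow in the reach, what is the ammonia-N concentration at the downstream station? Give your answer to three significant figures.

4.53 mg/L

Mass balance: C = (655.0·0.06100 + 160.0·32.80) / 815.0 = 5288/815.0 = 6.488 mg/L.
Travel time t = 26.0·1000 / 0.85 = 30590 s = 8.497 h.
Half-life 0.683 d → k = ln 2 / 0.683 = 1.015 d⁻¹.
Decay over the reach: 6.488·exp(−kt) = 6.488·0.6982 = 4.530 mg/L.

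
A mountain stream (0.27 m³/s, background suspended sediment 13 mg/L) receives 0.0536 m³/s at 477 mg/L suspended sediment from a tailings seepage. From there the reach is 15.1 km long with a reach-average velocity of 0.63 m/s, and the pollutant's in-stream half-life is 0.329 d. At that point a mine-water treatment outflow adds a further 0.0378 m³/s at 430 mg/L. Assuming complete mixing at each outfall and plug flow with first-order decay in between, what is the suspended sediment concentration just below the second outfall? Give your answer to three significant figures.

89.8 mg/L

Flow-weighted average: C = (0.2700·13.00 + 0.05360·477.0) / 0.3236 = 29.08/0.3236 = 89.86 mg/L; combined flow 0.3236 m³/s.
Travel time t = 15.1·1000 / 0.63 = 23970 s = 6.658 h.
Half-life 0.329 d → k = ln 2 / 0.329 = 2.107 d⁻¹.
Decay over the reach: 89.86·exp(−kt) = 89.86·0.5574 = 50.09 mg/L.
Second outfall: C = (0.3236·50.09 + 0.03780·430.0)/0.3614 = 89.82 mg/L.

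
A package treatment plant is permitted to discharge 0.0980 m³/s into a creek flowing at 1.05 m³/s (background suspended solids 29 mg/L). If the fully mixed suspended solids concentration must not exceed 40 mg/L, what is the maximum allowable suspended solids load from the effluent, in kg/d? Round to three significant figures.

Mass balance at the limit: 1.050·29.00 + 0.09800·Cₑ = 1.148·40 → Cₑ = 157.9 mg/L.
Load = 0.09800 m³/s × 157.9 g/m³ × 86 400 s/d = 1337 kg/d.

1340 kg/d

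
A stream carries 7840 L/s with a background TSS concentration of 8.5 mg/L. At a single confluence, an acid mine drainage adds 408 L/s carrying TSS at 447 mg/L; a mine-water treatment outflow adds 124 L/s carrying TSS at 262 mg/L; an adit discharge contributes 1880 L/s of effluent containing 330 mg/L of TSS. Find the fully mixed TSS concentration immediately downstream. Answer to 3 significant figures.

Flow-weighted average: C = (7840·8.500 + 408.0·447.0 + 124.0·262.0 + 1880·330.0) / 10250 = 901900/10250 = 87.97 mg/L.

88.0 mg/L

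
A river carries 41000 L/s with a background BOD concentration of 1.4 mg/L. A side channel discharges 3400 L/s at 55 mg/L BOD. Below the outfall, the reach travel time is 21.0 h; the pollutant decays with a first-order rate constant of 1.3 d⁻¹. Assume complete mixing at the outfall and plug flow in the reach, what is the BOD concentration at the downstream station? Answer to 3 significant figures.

1.76 mg/L

Flow-weighted average: C = (41000·1.400 + 3400·55.00) / 44400 = 244400/44400 = 5.505 mg/L.
Applying C = C₀e^(−kt): 5.505 × 0.3206 = 1.765 mg/L.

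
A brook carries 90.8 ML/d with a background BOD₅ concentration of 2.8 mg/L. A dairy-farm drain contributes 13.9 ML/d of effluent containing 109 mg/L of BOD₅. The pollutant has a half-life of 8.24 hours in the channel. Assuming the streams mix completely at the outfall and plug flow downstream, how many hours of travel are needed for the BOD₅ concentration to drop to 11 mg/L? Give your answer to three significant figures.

Flow-weighted average: C = (90.80·2.800 + 13.90·109.0) / 104.7 = 1769/104.7 = 16.90 mg/L.
Half-life 8.24 h → k = ln 2 / 8.24 = 0.08412 h⁻¹ = 2.019 d⁻¹.
16.90·exp(−k·t) = 11 → t = ln(16.90/11)/k = 18380 s = 5.104 h.

5.10 h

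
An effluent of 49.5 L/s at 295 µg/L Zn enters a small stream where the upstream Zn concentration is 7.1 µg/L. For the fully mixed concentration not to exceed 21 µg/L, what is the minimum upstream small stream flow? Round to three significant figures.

976 L/s

Set C_mix = 21: (Q·7.100 + 49.50·295.0) / (Q + 49.50) = 21
→ Q = 49.50·(295.0 − 21)/(21 − 7.100) = 975.8 L/s.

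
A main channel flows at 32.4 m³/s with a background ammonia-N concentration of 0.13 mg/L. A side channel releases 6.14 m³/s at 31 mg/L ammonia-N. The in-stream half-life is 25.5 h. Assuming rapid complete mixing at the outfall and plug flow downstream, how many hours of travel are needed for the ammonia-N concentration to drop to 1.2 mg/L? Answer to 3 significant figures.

After mixing, C = (32.40·0.1300 + 6.140·31.00) / 38.54 = 194.6/38.54 = 5.048 mg/L.
Half-life 25.5 h → k = ln 2 / 25.5 = 0.02718 h⁻¹ = 0.6524 d⁻¹.
5.048·exp(−k·t) = 1.2 → t = ln(5.048/1.2)/k = 190300 s = 52.85 h.

52.9 h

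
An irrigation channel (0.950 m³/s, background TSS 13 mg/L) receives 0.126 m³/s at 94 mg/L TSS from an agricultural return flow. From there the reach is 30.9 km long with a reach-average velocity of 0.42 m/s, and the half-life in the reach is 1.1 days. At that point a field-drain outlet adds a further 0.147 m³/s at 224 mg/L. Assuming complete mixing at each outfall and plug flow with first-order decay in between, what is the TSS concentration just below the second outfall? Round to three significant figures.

Mass balance: C = (0.9500·13.00 + 0.1260·94.00) / 1.076 = 24.19/1.076 = 22.49 mg/L; combined flow 1.076 m³/s.
Travel time t = 30.9·1000 / 0.42 = 73570 s = 20.44 h.
Half-life 1.1 d → k = ln 2 / 1.1 = 0.6301 d⁻¹.
First-order decay: C = 22.49·exp(−k·t) = 22.49·0.5847 = 13.15 mg/L.
Second outfall: C = (1.076·13.15 + 0.1470·224.0)/1.223 = 38.49 mg/L.

38.5 mg/L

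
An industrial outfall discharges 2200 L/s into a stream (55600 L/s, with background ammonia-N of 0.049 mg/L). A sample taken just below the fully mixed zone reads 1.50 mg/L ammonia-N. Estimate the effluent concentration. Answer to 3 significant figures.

38.2 mg/L

Mass balance: 55600·0.04900 + 2200·Cₑ = 57800·1.500
→ Cₑ = (57800·1.500 − 55600·0.04900) / 2200 = 38.17 mg/L.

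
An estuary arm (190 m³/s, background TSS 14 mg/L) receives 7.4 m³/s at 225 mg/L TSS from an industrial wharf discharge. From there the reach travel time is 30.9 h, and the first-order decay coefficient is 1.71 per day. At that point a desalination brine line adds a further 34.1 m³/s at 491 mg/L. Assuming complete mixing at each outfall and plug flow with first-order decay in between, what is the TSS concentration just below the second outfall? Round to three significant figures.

Mass balance: C = (190.0·14.00 + 7.400·225.0) / 197.4 = 4325/197.4 = 21.91 mg/L; combined flow 197.4 m³/s.
Applying C = C₀e^(−kt): 21.91 × 0.1106 = 2.424 mg/L.
Second outfall: C = (197.4·2.424 + 34.10·491.0)/231.5 = 74.39 mg/L.

74.4 mg/L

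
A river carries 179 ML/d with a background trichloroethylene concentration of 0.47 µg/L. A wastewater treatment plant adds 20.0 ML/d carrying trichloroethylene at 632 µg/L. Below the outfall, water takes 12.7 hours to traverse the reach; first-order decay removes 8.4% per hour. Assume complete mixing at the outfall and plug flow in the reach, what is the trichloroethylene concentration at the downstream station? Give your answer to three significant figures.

21.0 µg/L

Mixed concentration C = ΣQC/ΣQ = (179.0·0.4700 + 20.00·632.0) / 199.0 = 12720/199.0 = 63.94 µg/L.
8.4%/h lost → k = −ln(1 − 0.084) = 0.08774 h⁻¹.
After decay, C = 63.94 × e^(−kt) = 63.94 × 0.3282 = 20.98 µg/L.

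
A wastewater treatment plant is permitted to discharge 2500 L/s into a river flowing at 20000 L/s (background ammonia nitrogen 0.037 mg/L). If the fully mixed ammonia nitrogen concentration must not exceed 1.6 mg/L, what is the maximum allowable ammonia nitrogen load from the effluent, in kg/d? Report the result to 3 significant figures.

Mass balance at the limit: 20000·0.03700 + 2500·Cₑ = 22500·1.6 → Cₑ = 14.10 mg/L.
2500 L/s = 2.500 m³/s. Load = 2.500 m³/s × 14.10 g/m³ × 86 400 s/d = 3046 kg/d.

3050 kg/d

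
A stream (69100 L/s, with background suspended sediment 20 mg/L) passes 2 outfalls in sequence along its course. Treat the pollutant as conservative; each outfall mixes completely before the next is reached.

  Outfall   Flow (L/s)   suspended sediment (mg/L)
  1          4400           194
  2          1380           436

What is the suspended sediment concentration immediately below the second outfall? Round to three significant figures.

After outfall 1: Q = 69100 + 4400 = 73500 L/s; C = (69100·20.00 + 4400·194.0)/73500 = 30.42 mg/L.
After outfall 2: Q = 73500 + 1380 = 74880 L/s; C = (73500·30.42 + 1380·436.0)/74880 = 37.89 mg/L.

37.9 mg/L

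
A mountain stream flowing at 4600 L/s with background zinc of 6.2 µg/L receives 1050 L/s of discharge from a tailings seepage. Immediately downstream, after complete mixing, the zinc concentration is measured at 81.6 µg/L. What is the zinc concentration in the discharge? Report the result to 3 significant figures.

Mass balance: 4600·6.200 + 1050·Cₑ = 5650·81.60
→ Cₑ = (5650·81.60 − 4600·6.200) / 1050 = 411.9 µg/L.

412 µg/L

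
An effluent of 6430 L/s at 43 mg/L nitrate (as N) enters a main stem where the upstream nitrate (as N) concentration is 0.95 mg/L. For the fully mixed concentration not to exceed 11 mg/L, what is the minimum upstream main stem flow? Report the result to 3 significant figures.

20500 L/s

Set C_mix = 11: (Q·0.9500 + 6430·43.00) / (Q + 6430) = 11
→ Q = 6430·(43.00 − 11)/(11 − 0.9500) = 20470 L/s.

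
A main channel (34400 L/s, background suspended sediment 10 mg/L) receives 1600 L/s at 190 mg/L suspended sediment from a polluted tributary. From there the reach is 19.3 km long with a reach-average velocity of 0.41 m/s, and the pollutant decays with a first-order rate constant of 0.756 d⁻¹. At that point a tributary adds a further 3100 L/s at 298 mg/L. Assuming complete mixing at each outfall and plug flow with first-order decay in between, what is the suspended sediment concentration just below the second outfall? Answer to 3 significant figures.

34.6 mg/L

Conservation of mass: C = (34400·10.00 + 1600·190.0) / 36000 = 648000/36000 = 18.00 mg/L; combined flow 36000 L/s.
Travel time t = 19.3·1000 / 0.41 = 47070 s = 13.08 h.
Decay over the reach: 18.00·exp(−kt) = 18.00·0.6624 = 11.92 mg/L.
Second outfall: C = (36000·11.92 + 3100·298.0)/39100 = 34.60 mg/L.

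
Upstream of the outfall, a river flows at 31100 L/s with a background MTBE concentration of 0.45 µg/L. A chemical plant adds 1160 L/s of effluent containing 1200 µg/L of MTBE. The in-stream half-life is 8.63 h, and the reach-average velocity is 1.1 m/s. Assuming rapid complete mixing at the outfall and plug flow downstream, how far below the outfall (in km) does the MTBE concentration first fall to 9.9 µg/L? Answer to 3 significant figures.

Flow-weighted average: C = (31100·0.4500 + 1160·1200) / 32260 = 1406000/32260 = 43.58 µg/L.
Half-life 8.63 h → k = ln 2 / 8.63 = 0.08032 h⁻¹ = 1.928 d⁻¹.
Set 43.58·exp(−k·t) = 9.9 → t = ln(43.58/9.9)/k = 66430 s = 18.45 h.
Distance = v·t = 1.1·66430 = 73080 m = 73.08 km.

73.1 km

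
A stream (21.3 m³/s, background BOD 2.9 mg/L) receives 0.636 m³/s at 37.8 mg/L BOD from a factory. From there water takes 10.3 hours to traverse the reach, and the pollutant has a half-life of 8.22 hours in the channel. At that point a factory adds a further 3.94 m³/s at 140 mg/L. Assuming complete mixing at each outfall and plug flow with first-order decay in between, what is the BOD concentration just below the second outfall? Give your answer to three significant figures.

22.7 mg/L

Mixed concentration C = ΣQC/ΣQ = (21.30·2.900 + 0.6360·37.80) / 21.94 = 85.81/21.94 = 3.912 mg/L; combined flow 21.94 m³/s.
Half-life 8.22 h → k = ln 2 / 8.22 = 0.08432 h⁻¹ = 2.024 d⁻¹.
After decay, C = 3.912 × e^(−kt) = 3.912 × 0.4196 = 1.641 mg/L.
Second outfall: C = (21.94·1.641 + 3.940·140.0)/25.88 = 22.71 mg/L.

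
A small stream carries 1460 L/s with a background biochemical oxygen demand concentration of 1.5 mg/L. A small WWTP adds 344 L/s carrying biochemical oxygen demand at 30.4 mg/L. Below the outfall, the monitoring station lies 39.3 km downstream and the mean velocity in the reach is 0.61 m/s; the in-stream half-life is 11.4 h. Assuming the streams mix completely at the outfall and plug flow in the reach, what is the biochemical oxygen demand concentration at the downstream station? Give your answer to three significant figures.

2.36 mg/L

Mixed concentration C = ΣQC/ΣQ = (1460·1.500 + 344.0·30.40) / 1804 = 12650/1804 = 7.011 mg/L.
Travel time t = 39.3·1000 / 0.61 = 64430 s = 17.90 h.
Half-life 11.4 h → k = ln 2 / 11.4 = 0.06080 h⁻¹ = 1.459 d⁻¹.
Decay over the reach: 7.011·exp(−kt) = 7.011·0.3368 = 2.362 mg/L.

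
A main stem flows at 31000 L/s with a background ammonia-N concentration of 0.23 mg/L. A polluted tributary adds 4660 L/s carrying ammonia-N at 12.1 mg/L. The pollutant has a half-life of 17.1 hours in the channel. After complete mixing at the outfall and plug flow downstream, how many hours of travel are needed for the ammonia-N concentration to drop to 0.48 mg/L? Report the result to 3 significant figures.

32.3 h

Mixed concentration C = ΣQC/ΣQ = (31000·0.2300 + 4660·12.10) / 35660 = 63520/35660 = 1.781 mg/L.
Half-life 17.1 h → k = ln 2 / 17.1 = 0.04053 h⁻¹ = 0.9728 d⁻¹.
1.781·exp(−k·t) = 0.48 → t = ln(1.781/0.48)/k = 116500 s = 32.35 h.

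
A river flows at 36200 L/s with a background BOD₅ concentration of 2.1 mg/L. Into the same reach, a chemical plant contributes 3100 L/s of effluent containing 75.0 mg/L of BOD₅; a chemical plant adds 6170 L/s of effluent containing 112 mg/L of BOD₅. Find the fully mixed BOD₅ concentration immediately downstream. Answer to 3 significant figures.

Conservation of mass: C = (36200·2.100 + 3100·75.00 + 6170·112.0) / 45470 = 999600/45470 = 21.98 mg/L.

22.0 mg/L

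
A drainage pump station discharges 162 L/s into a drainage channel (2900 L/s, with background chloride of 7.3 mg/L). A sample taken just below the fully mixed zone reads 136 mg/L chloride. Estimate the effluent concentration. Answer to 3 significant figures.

2440 mg/L

Mass balance: 2900·7.300 + 162.0·Cₑ = 3062·136.0
→ Cₑ = (3062·136.0 − 2900·7.300) / 162.0 = 2440 mg/L.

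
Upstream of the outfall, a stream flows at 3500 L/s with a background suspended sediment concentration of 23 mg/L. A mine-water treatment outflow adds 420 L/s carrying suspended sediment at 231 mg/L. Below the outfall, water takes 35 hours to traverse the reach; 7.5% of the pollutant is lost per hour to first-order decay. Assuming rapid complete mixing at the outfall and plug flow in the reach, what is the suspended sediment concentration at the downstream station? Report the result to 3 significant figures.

Mass balance: C = (3500·23.00 + 420.0·231.0) / 3920 = 177500/3920 = 45.29 mg/L.
7.5%/h lost → k = −ln(1 − 0.075) = 0.07796 h⁻¹.
Applying C = C₀e^(−kt): 45.29 × 0.06531 = 2.957 mg/L.

2.96 mg/L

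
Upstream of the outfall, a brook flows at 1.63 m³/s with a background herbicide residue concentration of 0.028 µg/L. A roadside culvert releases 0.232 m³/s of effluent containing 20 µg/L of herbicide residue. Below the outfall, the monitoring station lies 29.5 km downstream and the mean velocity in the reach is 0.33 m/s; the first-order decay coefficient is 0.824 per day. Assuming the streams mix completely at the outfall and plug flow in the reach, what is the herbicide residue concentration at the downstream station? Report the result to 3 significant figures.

Conservation of mass: C = (1.630·0.02800 + 0.2320·20.00) / 1.862 = 4.686/1.862 = 2.516 µg/L.
Travel time t = 29.5·1000 / 0.33 = 89390 s = 24.83 h.
Applying C = C₀e^(−kt): 2.516 × 0.4263 = 1.073 µg/L.

1.07 µg/L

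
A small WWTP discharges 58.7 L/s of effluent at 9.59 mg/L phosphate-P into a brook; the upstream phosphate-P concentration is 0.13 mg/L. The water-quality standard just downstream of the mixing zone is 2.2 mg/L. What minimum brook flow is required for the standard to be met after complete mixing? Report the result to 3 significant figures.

Set C_mix = 2.2: (Q·0.1300 + 58.70·9.590) / (Q + 58.70) = 2.2
→ Q = 58.70·(9.590 − 2.2)/(2.2 − 0.1300) = 209.6 L/s.

210 L/s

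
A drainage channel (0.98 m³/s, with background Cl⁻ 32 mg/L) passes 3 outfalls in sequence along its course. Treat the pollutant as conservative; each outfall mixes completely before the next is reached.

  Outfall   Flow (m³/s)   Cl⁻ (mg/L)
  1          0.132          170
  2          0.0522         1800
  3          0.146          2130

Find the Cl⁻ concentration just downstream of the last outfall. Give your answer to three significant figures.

Outfall 1: combined Q = 1.112 m³/s; C = (0.9800·32.00 + 0.1320·170.0)/1.112 = 48.38 mg/L.
Outfall 2: combined Q = 1.164 m³/s; C = (1.112·48.38 + 0.05220·1800)/1.164 = 126.9 mg/L.
Outfall 3: combined Q = 1.310 m³/s; C = (1.164·126.9 + 0.1460·2130)/1.310 = 350.1 mg/L.

350 mg/L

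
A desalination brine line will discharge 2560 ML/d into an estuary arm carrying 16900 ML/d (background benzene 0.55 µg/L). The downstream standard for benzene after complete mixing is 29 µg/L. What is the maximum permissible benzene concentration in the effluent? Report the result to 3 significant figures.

217 µg/L

At the limit, (Qr·Cr + Qe·Cₑ)/(Qr + Qe) = 29:
Cₑ = (19460·29 − 16900·0.5500) / 2560 = 216.8 µg/L.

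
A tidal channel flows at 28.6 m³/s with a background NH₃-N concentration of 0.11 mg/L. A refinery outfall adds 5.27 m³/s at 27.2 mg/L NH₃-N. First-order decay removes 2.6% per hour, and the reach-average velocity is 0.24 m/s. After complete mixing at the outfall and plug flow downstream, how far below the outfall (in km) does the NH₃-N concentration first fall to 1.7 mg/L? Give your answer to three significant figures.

30.6 km

Mass balance: C = (28.60·0.1100 + 5.270·27.20) / 33.87 = 146.5/33.87 = 4.325 mg/L.
2.6%/h lost → k = −ln(1 − 0.026) = 0.02634 h⁻¹.
Set 4.325·exp(−k·t) = 1.7 → t = ln(4.325/1.7)/k = 127600 s = 35.45 h.
Distance = v·t = 0.24·127600 = 30630 m = 30.63 km.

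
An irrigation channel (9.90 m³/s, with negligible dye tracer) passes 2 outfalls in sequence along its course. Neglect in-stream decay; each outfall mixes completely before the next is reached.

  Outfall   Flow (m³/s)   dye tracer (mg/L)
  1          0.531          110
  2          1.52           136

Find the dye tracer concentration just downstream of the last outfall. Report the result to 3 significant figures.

22.2 mg/L

Below outfall 1: Q → 10.43 m³/s, C = (9.900·0 + 0.5310·110.0)/10.43 = 5.600 mg/L.
Below outfall 2: Q → 11.95 m³/s, C = (10.43·5.600 + 1.520·136.0)/11.95 = 22.18 mg/L.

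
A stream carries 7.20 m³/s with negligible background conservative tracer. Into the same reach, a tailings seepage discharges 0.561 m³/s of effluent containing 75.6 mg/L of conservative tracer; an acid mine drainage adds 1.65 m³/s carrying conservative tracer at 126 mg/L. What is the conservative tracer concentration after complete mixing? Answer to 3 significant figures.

Flow-weighted average: C = (7.200·0 + 0.5610·75.60 + 1.650·126.0) / 9.411 = 250.3/9.411 = 26.60 mg/L.

26.6 mg/L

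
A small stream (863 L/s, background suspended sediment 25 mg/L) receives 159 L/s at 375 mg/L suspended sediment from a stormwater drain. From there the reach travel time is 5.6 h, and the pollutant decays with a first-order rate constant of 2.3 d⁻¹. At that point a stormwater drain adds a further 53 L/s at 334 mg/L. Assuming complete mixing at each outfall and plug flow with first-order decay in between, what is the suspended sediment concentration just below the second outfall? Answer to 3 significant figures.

Mass balance: C = (863.0·25.00 + 159.0·375.0) / 1022 = 81200/1022 = 79.45 mg/L; combined flow 1022 L/s.
After decay, C = 79.45 × e^(−kt) = 79.45 × 0.5847 = 46.46 mg/L.
At the second outfall, C = (1022·46.46 + 53.00·334.0) / (1022 + 53.00) = 60.63 mg/L.

60.6 mg/L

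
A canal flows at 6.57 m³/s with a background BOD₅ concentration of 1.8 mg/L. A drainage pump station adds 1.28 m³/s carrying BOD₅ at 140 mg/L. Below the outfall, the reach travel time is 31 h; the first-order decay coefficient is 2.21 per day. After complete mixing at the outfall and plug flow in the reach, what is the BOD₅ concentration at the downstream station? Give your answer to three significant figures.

1.40 mg/L

After mixing, C = (6.570·1.800 + 1.280·140.0) / 7.850 = 191.0/7.850 = 24.33 mg/L.
After decay, C = 24.33 × e^(−kt) = 24.33 × 0.05758 = 1.401 mg/L.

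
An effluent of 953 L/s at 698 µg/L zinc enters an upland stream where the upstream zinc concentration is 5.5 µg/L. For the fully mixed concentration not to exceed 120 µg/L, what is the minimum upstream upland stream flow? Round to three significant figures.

4810 L/s

Set C_mix = 120: (Q·5.500 + 953.0·698.0) / (Q + 953.0) = 120
→ Q = 953.0·(698.0 − 120)/(120 − 5.500) = 4811 L/s.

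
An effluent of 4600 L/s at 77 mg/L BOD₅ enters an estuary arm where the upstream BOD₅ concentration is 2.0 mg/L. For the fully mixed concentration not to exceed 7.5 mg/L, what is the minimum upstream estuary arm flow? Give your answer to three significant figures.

58100 L/s

Set C_mix = 7.5: (Q·2.000 + 4600·77.00) / (Q + 4600) = 7.5
→ Q = 4600·(77.00 − 7.5)/(7.5 − 2.000) = 58130 L/s.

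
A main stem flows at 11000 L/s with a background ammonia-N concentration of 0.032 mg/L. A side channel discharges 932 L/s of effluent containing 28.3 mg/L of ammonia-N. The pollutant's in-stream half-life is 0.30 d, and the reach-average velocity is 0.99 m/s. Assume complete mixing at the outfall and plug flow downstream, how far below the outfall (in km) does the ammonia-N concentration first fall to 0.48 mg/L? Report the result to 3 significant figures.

Flow-weighted average: C = (11000·0.03200 + 932.0·28.30) / 11930 = 26730/11930 = 2.240 mg/L.
Half-life 0.30 d → k = ln 2 / 0.30 = 2.310 d⁻¹.
Set 2.240·exp(−k·t) = 0.48 → t = ln(2.240/0.48)/k = 57600 s = 16.00 h.
Distance = v·t = 0.99·57600 = 57030 m = 57.03 km.

57.0 km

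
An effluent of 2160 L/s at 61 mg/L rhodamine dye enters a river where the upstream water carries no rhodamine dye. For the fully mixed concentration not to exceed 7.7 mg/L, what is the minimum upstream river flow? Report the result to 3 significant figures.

15000 L/s

Set C_mix = 7.7: (Q·0 + 2160·61.00) / (Q + 2160) = 7.7
→ Q = 2160·(61.00 − 7.7)/(7.7 − 0) = 14950 L/s.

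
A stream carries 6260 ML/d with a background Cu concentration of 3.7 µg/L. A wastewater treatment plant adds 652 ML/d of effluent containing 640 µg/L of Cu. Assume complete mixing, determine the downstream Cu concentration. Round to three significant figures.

Flow-weighted average: C = (6260·3.700 + 652.0·640.0) / 6912 = 440400/6912 = 63.72 µg/L.

63.7 µg/L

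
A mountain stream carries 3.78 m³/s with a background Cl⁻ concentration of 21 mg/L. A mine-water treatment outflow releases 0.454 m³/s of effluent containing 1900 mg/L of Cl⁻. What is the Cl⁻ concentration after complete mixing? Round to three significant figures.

Flow-weighted average: C = (3.780·21.00 + 0.4540·1900) / 4.234 = 942.0/4.234 = 222.5 mg/L.

222 mg/L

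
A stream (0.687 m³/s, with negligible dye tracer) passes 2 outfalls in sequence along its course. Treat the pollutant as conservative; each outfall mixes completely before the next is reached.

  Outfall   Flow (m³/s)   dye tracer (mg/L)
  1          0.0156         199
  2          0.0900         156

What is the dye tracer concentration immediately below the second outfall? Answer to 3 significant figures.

21.6 mg/L

Outfall 1: combined Q = 0.7026 m³/s; C = (0.6870·0 + 0.01560·199.0)/0.7026 = 4.418 mg/L.
Outfall 2: combined Q = 0.7926 m³/s; C = (0.7026·4.418 + 0.09000·156.0)/0.7926 = 21.63 mg/L.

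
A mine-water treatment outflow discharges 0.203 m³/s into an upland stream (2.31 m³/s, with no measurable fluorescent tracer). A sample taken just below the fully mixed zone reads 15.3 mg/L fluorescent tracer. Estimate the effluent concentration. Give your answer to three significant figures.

Mass balance: 2.310·0 + 0.2030·Cₑ = 2.513·15.30
→ Cₑ = (2.513·15.30 − 2.310·0) / 0.2030 = 189.4 mg/L.

189 mg/L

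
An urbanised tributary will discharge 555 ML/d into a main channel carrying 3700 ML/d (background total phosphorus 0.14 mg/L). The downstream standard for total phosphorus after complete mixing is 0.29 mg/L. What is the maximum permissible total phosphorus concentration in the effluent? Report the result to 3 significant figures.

1.29 mg/L

At the limit, (Qr·Cr + Qe·Cₑ)/(Qr + Qe) = 0.29:
Cₑ = (4255·0.29 − 3700·0.1400) / 555.0 = 1.290 mg/L.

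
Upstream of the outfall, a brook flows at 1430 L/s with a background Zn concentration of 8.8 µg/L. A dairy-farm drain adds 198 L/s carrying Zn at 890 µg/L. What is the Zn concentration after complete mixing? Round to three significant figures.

116 µg/L

After mixing, C = (1430·8.800 + 198.0·890.0) / 1628 = 188800/1628 = 116.0 µg/L.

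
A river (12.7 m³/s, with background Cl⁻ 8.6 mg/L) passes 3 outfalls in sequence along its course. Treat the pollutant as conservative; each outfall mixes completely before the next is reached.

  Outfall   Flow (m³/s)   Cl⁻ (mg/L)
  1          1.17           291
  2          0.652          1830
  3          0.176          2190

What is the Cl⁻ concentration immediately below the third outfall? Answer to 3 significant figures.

138 mg/L

After outfall 1: Q = 12.70 + 1.170 = 13.87 m³/s; C = (12.70·8.600 + 1.170·291.0)/13.87 = 32.42 mg/L.
After outfall 2: Q = 13.87 + 0.6520 = 14.52 m³/s; C = (13.87·32.42 + 0.6520·1830)/14.52 = 113.1 mg/L.
After outfall 3: Q = 14.52 + 0.1760 = 14.70 m³/s; C = (14.52·113.1 + 0.1760·2190)/14.70 = 138.0 mg/L.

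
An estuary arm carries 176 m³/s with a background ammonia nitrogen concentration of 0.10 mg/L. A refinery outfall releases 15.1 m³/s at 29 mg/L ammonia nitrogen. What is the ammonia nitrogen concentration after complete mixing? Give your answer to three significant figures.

Conservation of mass: C = (176.0·0.1000 + 15.10·29.00) / 191.1 = 455.5/191.1 = 2.384 mg/L.

2.38 mg/L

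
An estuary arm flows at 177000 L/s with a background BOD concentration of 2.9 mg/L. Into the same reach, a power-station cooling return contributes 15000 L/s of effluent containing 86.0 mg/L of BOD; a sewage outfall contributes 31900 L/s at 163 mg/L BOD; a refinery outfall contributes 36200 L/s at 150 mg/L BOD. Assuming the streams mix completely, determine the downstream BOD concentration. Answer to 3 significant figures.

Mass balance: C = (177000·2.900 + 15000·86.00 + 31900·163.0 + 36200·150.0) / 260100 = 12430000/260100 = 47.80 mg/L.

47.8 mg/L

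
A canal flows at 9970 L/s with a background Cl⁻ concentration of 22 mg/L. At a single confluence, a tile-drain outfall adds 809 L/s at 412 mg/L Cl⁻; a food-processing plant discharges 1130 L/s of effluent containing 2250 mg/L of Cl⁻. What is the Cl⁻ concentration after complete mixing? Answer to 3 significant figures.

260 mg/L

Conservation of mass: C = (9970·22.00 + 809.0·412.0 + 1130·2250) / 11910 = 3095000/11910 = 259.9 mg/L.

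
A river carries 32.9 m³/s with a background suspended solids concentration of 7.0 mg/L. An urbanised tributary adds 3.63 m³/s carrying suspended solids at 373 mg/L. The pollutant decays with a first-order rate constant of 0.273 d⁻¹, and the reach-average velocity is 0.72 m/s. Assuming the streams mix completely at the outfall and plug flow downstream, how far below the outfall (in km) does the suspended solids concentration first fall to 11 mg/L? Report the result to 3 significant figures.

Mass balance: C = (32.90·7.000 + 3.630·373.0) / 36.53 = 1584/36.53 = 43.37 mg/L.
Set 43.37·exp(−k·t) = 11 → t = ln(43.37/11)/k = 434200 s = 120.6 h.
Distance = v·t = 0.72·434200 = 312600 m = 312.6 km.

313 km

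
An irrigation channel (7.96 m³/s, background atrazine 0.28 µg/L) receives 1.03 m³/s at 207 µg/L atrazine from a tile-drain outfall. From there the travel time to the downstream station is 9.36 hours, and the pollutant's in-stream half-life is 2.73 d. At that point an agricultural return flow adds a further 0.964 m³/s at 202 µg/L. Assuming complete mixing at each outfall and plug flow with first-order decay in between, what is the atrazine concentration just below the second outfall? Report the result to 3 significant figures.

39.2 µg/L

Mass balance: C = (7.960·0.2800 + 1.030·207.0) / 8.990 = 215.4/8.990 = 23.96 µg/L; combined flow 8.990 m³/s.
Half-life 2.73 d → k = ln 2 / 2.73 = 0.2539 d⁻¹.
First-order decay: C = 23.96·exp(−k·t) = 23.96·0.9057 = 21.71 µg/L.
Second outfall: C = (8.990·21.71 + 0.9640·202.0)/9.954 = 39.17 µg/L.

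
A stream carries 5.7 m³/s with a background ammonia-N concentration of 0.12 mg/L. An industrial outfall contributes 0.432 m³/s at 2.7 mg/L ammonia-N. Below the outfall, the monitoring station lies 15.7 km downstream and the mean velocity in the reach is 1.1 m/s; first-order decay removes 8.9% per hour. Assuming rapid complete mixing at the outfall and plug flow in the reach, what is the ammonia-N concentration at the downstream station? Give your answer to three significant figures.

0.209 mg/L

Flow-weighted average: C = (5.700·0.1200 + 0.4320·2.700) / 6.132 = 1.850/6.132 = 0.3018 mg/L.
Travel time t = 15.7·1000 / 1.1 = 14270 s = 3.965 h.
8.9%/h lost → k = −ln(1 − 0.089) = 0.09321 h⁻¹.
Decay over the reach: 0.3018·exp(−kt) = 0.3018·0.6910 = 0.2085 mg/L.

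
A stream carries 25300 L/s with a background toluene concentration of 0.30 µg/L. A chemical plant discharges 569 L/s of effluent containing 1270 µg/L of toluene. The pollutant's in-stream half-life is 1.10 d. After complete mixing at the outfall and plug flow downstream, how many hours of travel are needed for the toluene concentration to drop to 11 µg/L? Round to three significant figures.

Mass balance: C = (25300·0.3000 + 569.0·1270) / 25870 = 730200/25870 = 28.23 µg/L.
Half-life 1.10 d → k = ln 2 / 1.10 = 0.6301 d⁻¹.
28.23·exp(−k·t) = 11 → t = ln(28.23/11)/k = 129200 s = 35.89 h.

35.9 h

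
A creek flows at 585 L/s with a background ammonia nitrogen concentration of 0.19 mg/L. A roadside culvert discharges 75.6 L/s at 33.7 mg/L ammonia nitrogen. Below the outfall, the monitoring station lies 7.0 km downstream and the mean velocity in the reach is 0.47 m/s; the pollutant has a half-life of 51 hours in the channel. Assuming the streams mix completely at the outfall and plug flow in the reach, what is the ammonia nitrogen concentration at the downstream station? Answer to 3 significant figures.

3.80 mg/L

Mixed concentration C = ΣQC/ΣQ = (585.0·0.1900 + 75.60·33.70) / 660.6 = 2659/660.6 = 4.025 mg/L.
Travel time t = 7.0·1000 / 0.47 = 14890 s = 4.137 h.
Half-life 51 h → k = ln 2 / 51 = 0.01359 h⁻¹ = 0.3262 d⁻¹.
First-order decay: C = 4.025·exp(−k·t) = 4.025·0.9453 = 3.805 mg/L.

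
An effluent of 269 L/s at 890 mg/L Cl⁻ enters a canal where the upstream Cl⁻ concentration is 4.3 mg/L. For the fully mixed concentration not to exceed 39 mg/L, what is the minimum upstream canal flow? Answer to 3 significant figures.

Set C_mix = 39: (Q·4.300 + 269.0·890.0) / (Q + 269.0) = 39
→ Q = 269.0·(890.0 − 39)/(39 − 4.300) = 6597 L/s.

6600 L/s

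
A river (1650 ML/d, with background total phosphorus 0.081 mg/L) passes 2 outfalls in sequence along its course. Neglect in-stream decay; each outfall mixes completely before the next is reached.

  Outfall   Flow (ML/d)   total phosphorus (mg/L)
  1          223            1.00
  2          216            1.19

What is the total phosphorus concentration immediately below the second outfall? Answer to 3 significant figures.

0.294 mg/L

After outfall 1: Q = 1650 + 223.0 = 1873 ML/d; C = (1650·0.08100 + 223.0·1.000)/1873 = 0.1904 mg/L.
After outfall 2: Q = 1873 + 216.0 = 2089 ML/d; C = (1873·0.1904 + 216.0·1.190)/2089 = 0.2938 mg/L.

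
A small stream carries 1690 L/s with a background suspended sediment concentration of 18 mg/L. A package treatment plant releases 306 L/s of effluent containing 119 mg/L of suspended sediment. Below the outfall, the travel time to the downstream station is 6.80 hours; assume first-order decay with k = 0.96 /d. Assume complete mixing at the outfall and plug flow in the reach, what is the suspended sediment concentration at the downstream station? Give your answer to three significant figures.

After mixing, C = (1690·18.00 + 306.0·119.0) / 1996 = 66830/1996 = 33.48 mg/L.
First-order decay: C = 33.48·exp(−k·t) = 33.48·0.7619 = 25.51 mg/L.

25.5 mg/L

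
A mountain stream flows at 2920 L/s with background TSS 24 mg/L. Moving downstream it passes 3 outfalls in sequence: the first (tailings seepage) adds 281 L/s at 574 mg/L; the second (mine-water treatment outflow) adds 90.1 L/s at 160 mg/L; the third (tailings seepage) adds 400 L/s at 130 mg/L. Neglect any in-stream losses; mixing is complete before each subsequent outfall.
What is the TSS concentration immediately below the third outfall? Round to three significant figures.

After outfall 1: Q = 2920 + 281.0 = 3201 L/s; C = (2920·24.00 + 281.0·574.0)/3201 = 72.28 mg/L.
After outfall 2: Q = 3201 + 90.10 = 3291 L/s; C = (3201·72.28 + 90.10·160.0)/3291 = 74.68 mg/L.
After outfall 3: Q = 3291 + 400.0 = 3691 L/s; C = (3291·74.68 + 400.0·130.0)/3691 = 80.68 mg/L.

80.7 mg/L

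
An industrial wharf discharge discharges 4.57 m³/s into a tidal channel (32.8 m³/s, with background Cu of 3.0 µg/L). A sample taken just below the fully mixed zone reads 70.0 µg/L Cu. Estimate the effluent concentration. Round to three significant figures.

551 µg/L

Mass balance: 32.80·3.000 + 4.570·Cₑ = 37.37·70.00
→ Cₑ = (37.37·70.00 − 32.80·3.000) / 4.570 = 550.9 µg/L.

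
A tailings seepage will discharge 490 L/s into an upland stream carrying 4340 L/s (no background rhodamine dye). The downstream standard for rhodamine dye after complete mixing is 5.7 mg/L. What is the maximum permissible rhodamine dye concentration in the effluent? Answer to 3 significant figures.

56.2 mg/L

At the limit, (Qr·Cr + Qe·Cₑ)/(Qr + Qe) = 5.7:
Cₑ = (4830·5.7 − 4340·0) / 490.0 = 56.19 mg/L.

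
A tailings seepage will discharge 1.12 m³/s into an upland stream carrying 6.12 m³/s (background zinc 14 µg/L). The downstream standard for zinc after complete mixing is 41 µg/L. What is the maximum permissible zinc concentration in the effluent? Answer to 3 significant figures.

189 µg/L

At the limit, (Qr·Cr + Qe·Cₑ)/(Qr + Qe) = 41:
Cₑ = (7.240·41 − 6.120·14.00) / 1.120 = 188.5 µg/L.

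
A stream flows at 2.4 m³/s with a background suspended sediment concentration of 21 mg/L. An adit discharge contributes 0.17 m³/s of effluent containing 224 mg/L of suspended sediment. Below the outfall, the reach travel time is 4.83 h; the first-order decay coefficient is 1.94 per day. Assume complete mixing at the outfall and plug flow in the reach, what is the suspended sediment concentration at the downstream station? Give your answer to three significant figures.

Flow-weighted average: C = (2.400·21.00 + 0.1700·224.0) / 2.570 = 88.48/2.570 = 34.43 mg/L.
Applying C = C₀e^(−kt): 34.43 × 0.6768 = 23.30 mg/L.

23.3 mg/L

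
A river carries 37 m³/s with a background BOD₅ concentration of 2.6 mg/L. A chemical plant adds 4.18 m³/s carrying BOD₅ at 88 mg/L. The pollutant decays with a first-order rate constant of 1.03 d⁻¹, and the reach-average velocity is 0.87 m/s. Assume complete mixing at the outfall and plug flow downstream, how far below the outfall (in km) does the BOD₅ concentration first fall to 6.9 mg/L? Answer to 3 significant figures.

After mixing, C = (37.00·2.600 + 4.180·88.00) / 41.18 = 464.0/41.18 = 11.27 mg/L.
Set 11.27·exp(−k·t) = 6.9 → t = ln(11.27/6.9)/k = 41140 s = 11.43 h.
Distance = v·t = 0.87·41140 = 35800 m = 35.80 km.

35.8 km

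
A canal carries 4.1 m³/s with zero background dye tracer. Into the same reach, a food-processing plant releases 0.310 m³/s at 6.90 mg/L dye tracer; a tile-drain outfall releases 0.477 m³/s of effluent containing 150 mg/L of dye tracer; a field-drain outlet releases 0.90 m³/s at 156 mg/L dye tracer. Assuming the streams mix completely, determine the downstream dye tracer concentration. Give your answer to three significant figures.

37.0 mg/L

Mass balance: C = (4.100·0 + 0.3100·6.900 + 0.4770·150.0 + 0.9000·156.0) / 5.787 = 214.1/5.787 = 36.99 mg/L.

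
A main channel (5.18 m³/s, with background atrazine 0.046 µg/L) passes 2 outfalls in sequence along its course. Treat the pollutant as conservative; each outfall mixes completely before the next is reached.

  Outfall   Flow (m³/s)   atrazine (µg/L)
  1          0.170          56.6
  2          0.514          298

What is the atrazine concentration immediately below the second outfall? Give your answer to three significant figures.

27.8 µg/L

Outfall 1: combined Q = 5.350 m³/s; C = (5.180·0.04600 + 0.1700·56.60)/5.350 = 1.843 µg/L.
Outfall 2: combined Q = 5.864 m³/s; C = (5.350·1.843 + 0.5140·298.0)/5.864 = 27.80 µg/L.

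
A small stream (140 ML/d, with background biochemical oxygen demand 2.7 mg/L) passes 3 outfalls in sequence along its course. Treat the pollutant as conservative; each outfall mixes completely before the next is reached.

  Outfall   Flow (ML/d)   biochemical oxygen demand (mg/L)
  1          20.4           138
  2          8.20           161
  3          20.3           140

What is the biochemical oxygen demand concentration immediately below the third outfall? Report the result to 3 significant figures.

38.9 mg/L

After outfall 1: Q = 140.0 + 20.40 = 160.4 ML/d; C = (140.0·2.700 + 20.40·138.0)/160.4 = 19.91 mg/L.
After outfall 2: Q = 160.4 + 8.200 = 168.6 ML/d; C = (160.4·19.91 + 8.200·161.0)/168.6 = 26.77 mg/L.
After outfall 3: Q = 168.6 + 20.30 = 188.9 ML/d; C = (168.6·26.77 + 20.30·140.0)/188.9 = 38.94 mg/L.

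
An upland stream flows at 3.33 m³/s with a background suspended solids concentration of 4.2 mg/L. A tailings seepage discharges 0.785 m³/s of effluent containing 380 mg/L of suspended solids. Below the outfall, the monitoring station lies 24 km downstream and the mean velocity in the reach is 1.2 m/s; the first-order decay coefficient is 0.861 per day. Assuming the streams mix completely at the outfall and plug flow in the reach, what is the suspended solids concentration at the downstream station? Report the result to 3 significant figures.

62.2 mg/L

Mass balance: C = (3.330·4.200 + 0.7850·380.0) / 4.115 = 312.3/4.115 = 75.89 mg/L.
Travel time t = 24·1000 / 1.2 = 20000 s = 5.556 h.
First-order decay: C = 75.89·exp(−k·t) = 75.89·0.8193 = 62.18 mg/L.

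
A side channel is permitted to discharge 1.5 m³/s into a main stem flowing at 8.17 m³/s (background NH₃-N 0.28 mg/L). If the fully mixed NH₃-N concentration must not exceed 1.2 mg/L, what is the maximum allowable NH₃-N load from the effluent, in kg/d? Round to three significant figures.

805 kg/d

Mass balance at the limit: 8.170·0.2800 + 1.500·Cₑ = 9.670·1.2 → Cₑ = 6.211 mg/L.
Load = 1.500 m³/s × 6.211 g/m³ × 86 400 s/d = 804.9 kg/d.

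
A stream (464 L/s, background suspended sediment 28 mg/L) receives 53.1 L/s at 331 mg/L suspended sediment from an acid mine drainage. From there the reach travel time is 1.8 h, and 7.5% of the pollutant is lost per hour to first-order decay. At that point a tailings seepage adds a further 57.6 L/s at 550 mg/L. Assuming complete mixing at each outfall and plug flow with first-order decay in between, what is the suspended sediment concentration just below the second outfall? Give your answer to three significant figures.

Mixed concentration C = ΣQC/ΣQ = (464.0·28.00 + 53.10·331.0) / 517.1 = 30570/517.1 = 59.11 mg/L; combined flow 517.1 L/s.
7.5%/h lost → k = −ln(1 − 0.075) = 0.07796 h⁻¹.
Decay over the reach: 59.11·exp(−kt) = 59.11·0.8691 = 51.37 mg/L.
Second outfall: C = (517.1·51.37 + 57.60·550.0)/574.7 = 101.3 mg/L.

101 mg/L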